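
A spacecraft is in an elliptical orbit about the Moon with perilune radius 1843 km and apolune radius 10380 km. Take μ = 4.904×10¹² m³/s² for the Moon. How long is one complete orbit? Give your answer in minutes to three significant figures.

T ≈ 714 minutes

Semi-major axis a = (r_p + r_a)/2 = (1843.0 + 10380)/2 = 6111.5 km = 6.112×10⁶ m.
By Kepler's third law T = 2π√(a³/μ) = 2π × 6.823×10³ = 4.287×10⁴ s.
= 714.5 minutes.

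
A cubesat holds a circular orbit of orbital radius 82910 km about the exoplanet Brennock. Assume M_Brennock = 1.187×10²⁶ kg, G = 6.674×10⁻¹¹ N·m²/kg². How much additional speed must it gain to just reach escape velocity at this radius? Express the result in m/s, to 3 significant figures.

μ = GM = 6.674×10⁻¹¹ × 1.187×10²⁶ = 7.922×10¹⁵ m³/s².
r = 82910 km = 8.291×10⁷ m.
Circular speed v_c = √(μ/r) = 9775 m/s.
Escape speed v_esc = √(2μ/r) = √2 × v_c = 13820 m/s.
Δv = v_esc − v_c = 4049 m/s.

Δv ≈ 4050 m/s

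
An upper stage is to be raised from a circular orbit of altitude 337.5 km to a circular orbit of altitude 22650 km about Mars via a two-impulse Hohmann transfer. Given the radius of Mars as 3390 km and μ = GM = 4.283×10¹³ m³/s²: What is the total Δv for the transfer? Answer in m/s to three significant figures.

r₁ = 3390 + 337.5 = 3727.5 km = 3.7275×10⁶ m.
r₂ = 3390 + 22650 = 26040 km = 2.6040×10⁷ m.
Transfer ellipse a_t = (r₁ + r₂)/2 = 1.488×10⁷ m.
At r₁: circular v_c1 = √(μ/r₁) = 3390 m/s; transfer-periapsis v_p = √[μ(2/r₁ − 1/a_t)] = 4484 m/s.
Δv₁ = v_p − v_c1 = 1094 m/s.
At r₂: circular v_c2 = √(μ/r₂) = 1282 m/s; transfer-apoapsis v_a = √[μ(2/r₂ − 1/a_t)] = 641.8 m/s.
Δv₂ = v_c2 − v_a = 640.7 m/s.
Total Δv = Δv₁ + Δv₂ = 1735 m/s.

Δv_total ≈ 1730 m/s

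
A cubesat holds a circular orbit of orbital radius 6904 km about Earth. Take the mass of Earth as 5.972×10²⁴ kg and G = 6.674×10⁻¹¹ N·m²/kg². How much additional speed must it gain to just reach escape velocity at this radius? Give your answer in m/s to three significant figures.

μ = GM = 6.674×10⁻¹¹ × 5.972×10²⁴ = 3.986×10¹⁴ m³/s².
r = 6904 km = 6.904×10⁶ m.
Circular speed v_c = √(μ/r) = 7598 m/s.
Escape speed v_esc = √(2μ/r) = √2 × v_c = 10750 m/s.
Δv = v_esc − v_c = 3147 m/s.

Δv ≈ 3150 m/s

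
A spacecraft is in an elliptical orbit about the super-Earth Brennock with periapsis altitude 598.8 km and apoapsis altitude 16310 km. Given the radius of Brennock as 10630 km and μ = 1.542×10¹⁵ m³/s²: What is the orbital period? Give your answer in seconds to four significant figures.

r_p = 10630 + 598.8 = 11229 km = 1.1229×10⁷ m.
r_a = 10630 + 16310 = 26940 km = 2.6940×10⁷ m.
Semi-major axis a = (r_p + r_a)/2 = (11229 + 26940)/2 = 19084 km = 1.908×10⁷ m.
By Kepler's third law T = 2π√(a³/μ) = 2π × 2.123×10³ = 1.334×10⁴ s.

T ≈ 13340 seconds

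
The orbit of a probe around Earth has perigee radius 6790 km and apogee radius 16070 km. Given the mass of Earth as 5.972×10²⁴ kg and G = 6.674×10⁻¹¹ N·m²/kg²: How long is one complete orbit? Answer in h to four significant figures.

μ = GM = 6.674×10⁻¹¹ × 5.972×10²⁴ = 3.986×10¹⁴ m³/s².
Semi-major axis a = (r_p + r_a)/2 = (6790.0 + 16070)/2 = 11430 km = 1.143×10⁷ m.
By Kepler's third law T = 2π√(a³/μ) = 2π × 1.936×10³ = 1.216×10⁴ s.
= 3.378 h.

T ≈ 3.378 h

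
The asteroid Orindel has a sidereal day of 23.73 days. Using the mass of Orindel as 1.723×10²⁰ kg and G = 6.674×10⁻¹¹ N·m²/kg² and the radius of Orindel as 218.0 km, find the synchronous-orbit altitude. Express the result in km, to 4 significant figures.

μ = GM = 6.674×10⁻¹¹ × 1.723×10²⁰ = 1.150×10¹⁰ m³/s².
T = 23.73 days = 2.050×10⁶ s.
A synchronous orbit has period T, so by Kepler's third law a = (μT²/4π²)^(1/3).
μT²/4π² = 1.150×10¹⁰ × (2.050×10⁶)² / 39.48 = 1.224×10²¹ m³.
a = 1.070×10⁷ m = 10698 km.
Altitude h = a − R = 10698 − 218.0 = 10480 km.

h_sync ≈ 10480 km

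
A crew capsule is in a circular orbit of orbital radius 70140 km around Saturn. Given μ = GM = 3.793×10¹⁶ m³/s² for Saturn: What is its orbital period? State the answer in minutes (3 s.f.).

T ≈ 316 minutes

r = 70140 km = 7.014×10⁷ m.
Kepler's third law: T = 2π√(r³/μ) = 2π√((7.014×10⁷)³ / 3.793×10¹⁶).
r³/μ = 9.097×10⁶ s², so T = 2π × 3.016×10³ = 1.895×10⁴ s.
Converting: 1.895×10⁴ s ÷ 60.00 = 315.9 minutes.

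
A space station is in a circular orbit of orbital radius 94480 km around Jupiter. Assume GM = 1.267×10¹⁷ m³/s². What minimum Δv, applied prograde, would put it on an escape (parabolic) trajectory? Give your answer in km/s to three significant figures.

r = 94480 km = 9.448×10⁷ m.
Circular speed v_c = √(μ/r) = 36620 m/s.
Escape speed v_esc = √(2μ/r) = √2 × v_c = 51790 m/s.
Δv = v_esc − v_c = 15170 m/s = 15.17 km/s.

Δv ≈ 15.2 km/s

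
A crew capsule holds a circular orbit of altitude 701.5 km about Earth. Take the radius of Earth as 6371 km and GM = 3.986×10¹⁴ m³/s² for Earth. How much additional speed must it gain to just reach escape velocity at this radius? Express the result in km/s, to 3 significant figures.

Δv ≈ 3.11 km/s

r = 6371 + 701.5 = 7072.5 km = 7.0725×10⁶ m.
Circular speed v_c = √(μ/r) = 7507 m/s.
Escape speed v_esc = √(2μ/r) = √2 × v_c = 10620 m/s.
Δv = v_esc − v_c = 3110 m/s = 3.110 km/s.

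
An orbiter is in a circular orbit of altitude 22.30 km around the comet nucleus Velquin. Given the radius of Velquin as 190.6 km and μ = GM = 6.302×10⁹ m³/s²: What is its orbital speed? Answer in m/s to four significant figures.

r = 190.6 + 22.30 = 212.90 km = 2.1290×10⁵ m.
For a circular orbit v = √(μ/r) = √(6.302×10⁹ / 2.129×10⁵) = √(2.960×10⁴) = 172.0 m/s.

v ≈ 172.0 m/s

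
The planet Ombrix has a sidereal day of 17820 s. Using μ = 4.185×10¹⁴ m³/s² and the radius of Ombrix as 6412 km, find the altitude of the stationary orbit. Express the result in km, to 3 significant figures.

h_sync ≈ 8580 km

A synchronous orbit has period T, so by Kepler's third law a = (μT²/4π²)^(1/3).
μT²/4π² = 4.185×10¹⁴ × (1.782×10⁴)² / 39.48 = 3.366×10²¹ m³.
a = 1.499×10⁷ m = 14987 km.
Altitude h = a − R = 14987 − 6412 = 8575.1 km.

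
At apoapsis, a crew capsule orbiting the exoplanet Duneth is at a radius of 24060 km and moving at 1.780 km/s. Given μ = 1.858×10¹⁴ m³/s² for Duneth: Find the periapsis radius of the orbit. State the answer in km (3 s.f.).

r_a = 2.406×10⁷ m.
Specific energy ε = v²/2 − μ/r = -6.138×10⁶ J/kg, so a = −μ/(2ε) = 1.513×10⁷ m.
The apsides satisfy r_p + r_a = 2a, so the periapsis radius is 2a − r_a = 6.210×10⁶ m = 6209.7 km.

periapsis radius ≈ 6210 km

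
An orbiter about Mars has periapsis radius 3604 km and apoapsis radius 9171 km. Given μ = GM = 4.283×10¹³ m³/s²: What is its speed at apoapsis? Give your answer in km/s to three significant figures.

Semi-major axis a = (r_p + r_a)/2 = 6387.5 km = 6.388×10⁶ m.
Vis-viva: v² = μ(2/r − 1/a) = 4.283×10¹³ × (2.181×10⁻⁷ − 1.566×10⁻⁷) = 2.635×10⁶ m²/s².
v = 1623 m/s = 1.623 km/s.

v ≈ 1.62 km/s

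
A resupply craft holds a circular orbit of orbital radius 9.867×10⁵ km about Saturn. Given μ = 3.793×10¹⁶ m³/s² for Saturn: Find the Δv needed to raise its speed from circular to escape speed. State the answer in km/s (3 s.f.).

Δv ≈ 2.57 km/s

r = 9.867×10⁵ km = 9.867×10⁸ m.
Circular speed v_c = √(μ/r) = 6200 m/s.
Escape speed v_esc = √(2μ/r) = √2 × v_c = 8768 m/s.
Δv = v_esc − v_c = 2568 m/s = 2.568 km/s.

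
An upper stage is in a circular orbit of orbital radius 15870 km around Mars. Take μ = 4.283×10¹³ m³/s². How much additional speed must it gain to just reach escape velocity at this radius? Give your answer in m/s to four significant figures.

Δv ≈ 680.5 m/s

r = 15870 km = 1.587×10⁷ m.
Circular speed v_c = √(μ/r) = 1643 m/s.
Escape speed v_esc = √(2μ/r) = √2 × v_c = 2323 m/s.
Δv = v_esc − v_c = 680.5 m/s.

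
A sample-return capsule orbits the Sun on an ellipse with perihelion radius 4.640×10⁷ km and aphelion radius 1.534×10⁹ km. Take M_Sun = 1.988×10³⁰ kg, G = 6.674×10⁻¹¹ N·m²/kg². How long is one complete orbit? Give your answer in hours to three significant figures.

μ = GM = 6.674×10⁻¹¹ × 1.988×10³⁰ = 1.327×10²⁰ m³/s².
Semi-major axis a = (r_p + r_a)/2 = (4.6400×10⁷ + 1.5340×10⁹)/2 = 7.9020×10⁸ km = 7.902×10¹¹ m.
By Kepler's third law T = 2π√(a³/μ) = 2π × 6.098×10⁷ = 3.832×10⁸ s.
= 1.064×10⁵ hours.

T ≈ 106000 hours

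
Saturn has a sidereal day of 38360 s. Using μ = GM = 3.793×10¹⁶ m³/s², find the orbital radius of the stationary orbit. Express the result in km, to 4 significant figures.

A synchronous orbit has period T, so by Kepler's third law a = (μT²/4π²)^(1/3).
μT²/4π² = 3.793×10¹⁶ × (3.836×10⁴)² / 39.48 = 1.414×10²⁴ m³.
a = 1.122×10⁸ m = 1.1223×10⁵ km.

r_sync ≈ 1.122×10⁵ km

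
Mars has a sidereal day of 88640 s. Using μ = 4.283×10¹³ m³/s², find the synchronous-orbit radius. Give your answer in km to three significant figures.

r_sync ≈ 20400 km

A synchronous orbit has period T, so by Kepler's third law a = (μT²/4π²)^(1/3).
μT²/4π² = 4.283×10¹³ × (8.864×10⁴)² / 39.48 = 8.524×10²¹ m³.
a = 2.043×10⁷ m = 20428 km.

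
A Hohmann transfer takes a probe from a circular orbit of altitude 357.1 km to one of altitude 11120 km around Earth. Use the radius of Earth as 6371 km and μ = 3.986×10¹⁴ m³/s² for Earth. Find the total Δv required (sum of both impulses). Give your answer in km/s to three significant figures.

r₁ = 6371 + 357.1 = 6728.1 km = 6.7281×10⁶ m.
r₂ = 6371 + 11120 = 17491 km = 1.7491×10⁷ m.
Transfer ellipse a_t = (r₁ + r₂)/2 = 1.211×10⁷ m.
At r₁: circular v_c1 = √(μ/r₁) = 7697 m/s; transfer-perigee v_p = √[μ(2/r₁ − 1/a_t)] = 9251 m/s.
Δv₁ = v_p − v_c1 = 1553 m/s.
At r₂: circular v_c2 = √(μ/r₂) = 4774 m/s; transfer-apogee v_a = √[μ(2/r₂ − 1/a_t)] = 3558 m/s.
Δv₂ = v_c2 − v_a = 1215 m/s.
Total Δv = Δv₁ + Δv₂ = 2769 m/s = 2.769 km/s.

Δv_total ≈ 2.77 km/s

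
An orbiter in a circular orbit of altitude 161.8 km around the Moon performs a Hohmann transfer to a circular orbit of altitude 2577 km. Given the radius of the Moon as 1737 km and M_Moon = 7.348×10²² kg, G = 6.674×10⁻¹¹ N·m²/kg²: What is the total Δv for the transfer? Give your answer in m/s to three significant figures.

μ = GM = 6.674×10⁻¹¹ × 7.348×10²² = 4.904×10¹² m³/s².
r₁ = 1737 + 161.8 = 1898.8 km = 1.8988×10⁶ m.
r₂ = 1737 + 2577 = 4314.0 km = 4.3140×10⁶ m.
Transfer ellipse a_t = (r₁ + r₂)/2 = 3.106×10⁶ m.
At r₁: circular v_c1 = √(μ/r₁) = 1607 m/s; transfer-perilune v_p = √[μ(2/r₁ − 1/a_t)] = 1894 m/s.
Δv₁ = v_p − v_c1 = 286.8 m/s.
At r₂: circular v_c2 = √(μ/r₂) = 1066 m/s; transfer-apolune v_a = √[μ(2/r₂ − 1/a_t)] = 833.6 m/s.
Δv₂ = v_c2 − v_a = 232.6 m/s.
Total Δv = Δv₁ + Δv₂ = 519.4 m/s.

Δv_total ≈ 519 m/s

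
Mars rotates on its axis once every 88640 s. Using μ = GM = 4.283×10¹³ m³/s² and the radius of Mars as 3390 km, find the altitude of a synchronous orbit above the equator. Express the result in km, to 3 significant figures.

A synchronous orbit has period T, so by Kepler's third law a = (μT²/4π²)^(1/3).
μT²/4π² = 4.283×10¹³ × (8.864×10⁴)² / 39.48 = 8.524×10²¹ m³.
a = 2.043×10⁷ m = 20428 km.
Altitude h = a − R = 20428 − 3390 = 17038 km.

h_sync ≈ 17000 km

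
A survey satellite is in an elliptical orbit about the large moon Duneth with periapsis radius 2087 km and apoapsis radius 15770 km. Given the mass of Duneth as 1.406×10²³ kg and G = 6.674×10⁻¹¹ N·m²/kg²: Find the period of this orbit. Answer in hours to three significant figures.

μ = GM = 6.674×10⁻¹¹ × 1.406×10²³ = 9.384×10¹² m³/s².
Semi-major axis a = (r_p + r_a)/2 = (2087.0 + 15770)/2 = 8928.5 km = 8.928×10⁶ m.
By Kepler's third law T = 2π√(a³/μ) = 2π × 8.709×10³ = 5.472×10⁴ s.
= 15.20 hours.

T ≈ 15.2 hours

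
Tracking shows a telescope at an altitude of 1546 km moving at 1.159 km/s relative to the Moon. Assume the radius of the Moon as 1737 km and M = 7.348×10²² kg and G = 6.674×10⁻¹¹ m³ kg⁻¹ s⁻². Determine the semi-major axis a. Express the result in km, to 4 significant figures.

a ≈ 2983 km

μ = GM = 6.674×10⁻¹¹ × 7.348×10²² = 4.904×10¹² m³/s².
r = 1737 + 1546 = 3283.0 km = 3.283×10⁶ m.
Vis-viva rearranged: 1/a = 2/r − v²/μ = 6.092×10⁻⁷ − 2.739×10⁻⁷ = 3.353×10⁻⁷ m⁻¹.
a = 2.983×10⁶ m = 2982.5 km.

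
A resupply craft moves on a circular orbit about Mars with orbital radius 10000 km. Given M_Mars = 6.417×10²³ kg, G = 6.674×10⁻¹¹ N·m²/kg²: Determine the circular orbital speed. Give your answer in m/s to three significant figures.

v ≈ 2070 m/s

μ = GM = 6.674×10⁻¹¹ × 6.417×10²³ = 4.283×10¹³ m³/s².
r = 10000 km = 1.000×10⁷ m.
For a circular orbit v = √(μ/r) = √(4.283×10¹³ / 1.000×10⁷) = √(4.283×10⁶) = 2069 m/s.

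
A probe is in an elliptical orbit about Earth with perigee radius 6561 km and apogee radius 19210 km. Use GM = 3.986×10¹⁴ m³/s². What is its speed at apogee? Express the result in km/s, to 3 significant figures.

Semi-major axis a = (r_p + r_a)/2 = 12886 km = 1.289×10⁷ m.
Vis-viva: v² = μ(2/r − 1/a) = 3.986×10¹⁴ × (1.041×10⁻⁷ − 7.761×10⁻⁸) = 1.057×10⁷ m²/s².
v = 3250 m/s = 3.250 km/s.

v ≈ 3.25 km/s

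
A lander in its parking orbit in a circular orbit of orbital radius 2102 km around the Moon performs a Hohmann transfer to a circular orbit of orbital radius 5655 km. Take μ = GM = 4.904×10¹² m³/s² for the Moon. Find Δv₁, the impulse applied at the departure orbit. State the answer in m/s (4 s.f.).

Δv ≈ 316.9 m/s

r₁ = 2102 km = 2.102×10⁶ m.
r₂ = 5655 km = 5.655×10⁶ m.
Transfer ellipse a_t = (r₁ + r₂)/2 = 3.878×10⁶ m.
At r₁: circular v_c1 = √(μ/r₁) = 1527 m/s; transfer-perilune v_p = √[μ(2/r₁ − 1/a_t)] = 1844 m/s.
Δv₁ = v_p − v_c1 = 316.9 m/s.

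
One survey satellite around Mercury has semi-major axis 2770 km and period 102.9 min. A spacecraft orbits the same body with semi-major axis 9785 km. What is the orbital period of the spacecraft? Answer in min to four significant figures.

T₂ ≈ 683.2 min

Kepler's third law: T² ∝ a³, so T₂ = T₁ (a₂/a₁)^(3/2).
a₂/a₁ = 3.532, (a₂/a₁)^(3/2) = 6.639.
T₂ = 102.9 × 6.639 = 683.2 min.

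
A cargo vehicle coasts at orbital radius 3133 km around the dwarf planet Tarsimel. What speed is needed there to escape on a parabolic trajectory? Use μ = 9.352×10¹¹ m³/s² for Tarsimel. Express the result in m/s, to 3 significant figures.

v_esc ≈ 773 m/s

r = 3133 km = 3.133×10⁶ m.
Escape speed v_esc = √(2μ/r) = √(2 × 9.352×10¹¹ / 3.133×10⁶) = √(5.970×10⁵) = 772.7 m/s.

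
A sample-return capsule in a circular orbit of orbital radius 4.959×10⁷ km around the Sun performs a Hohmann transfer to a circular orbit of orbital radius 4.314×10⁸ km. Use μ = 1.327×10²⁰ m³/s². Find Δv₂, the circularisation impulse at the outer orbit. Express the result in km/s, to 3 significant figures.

Δv ≈ 9.57 km/s

r₁ = 4.959×10⁷ km = 4.959×10¹⁰ m.
r₂ = 4.314×10⁸ km = 4.314×10¹¹ m.
Transfer ellipse a_t = (r₁ + r₂)/2 = 2.405×10¹¹ m.
At r₁: circular v_c1 = √(μ/r₁) = 51730 m/s; transfer-perihelion v_p = √[μ(2/r₁ − 1/a_t)] = 69280 m/s.
At r₂: circular v_c2 = √(μ/r₂) = 17540 m/s; transfer-aphelion v_a = √[μ(2/r₂ − 1/a_t)] = 7964 m/s.
Δv₂ = v_c2 − v_a = 9574 m/s.
= 9.574 km/s.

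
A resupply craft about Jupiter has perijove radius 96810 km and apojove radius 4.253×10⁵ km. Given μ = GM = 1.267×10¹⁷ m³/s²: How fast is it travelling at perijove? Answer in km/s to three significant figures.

Semi-major axis a = (r_p + r_a)/2 = 2.6106×10⁵ km = 2.611×10⁸ m.
Vis-viva: v² = μ(2/r − 1/a) = 1.267×10¹⁷ × (2.066×10⁻⁸ − 3.831×10⁻⁹) = 2.132×10⁹ m²/s².
v = 46180 m/s = 46.18 km/s.

v ≈ 46.2 km/s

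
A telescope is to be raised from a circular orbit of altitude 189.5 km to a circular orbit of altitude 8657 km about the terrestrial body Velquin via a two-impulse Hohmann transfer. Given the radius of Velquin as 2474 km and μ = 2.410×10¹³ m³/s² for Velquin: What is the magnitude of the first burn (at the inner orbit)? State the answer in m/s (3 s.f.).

Δv ≈ 813 m/s

r₁ = 2474 + 189.5 = 2663.5 km = 2.6635×10⁶ m.
r₂ = 2474 + 8657 = 11131 km = 1.1131×10⁷ m.
Transfer ellipse a_t = (r₁ + r₂)/2 = 6.897×10⁶ m.
At r₁: circular v_c1 = √(μ/r₁) = 3008 m/s; transfer-periapsis v_p = √[μ(2/r₁ − 1/a_t)] = 3821 m/s.
Δv₁ = v_p − v_c1 = 813.3 m/s.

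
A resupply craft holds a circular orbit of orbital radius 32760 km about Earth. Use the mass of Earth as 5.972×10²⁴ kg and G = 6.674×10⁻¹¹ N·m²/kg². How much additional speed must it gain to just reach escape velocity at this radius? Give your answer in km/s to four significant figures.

Δv ≈ 1.445 km/s

μ = GM = 6.674×10⁻¹¹ × 5.972×10²⁴ = 3.986×10¹⁴ m³/s².
r = 32760 km = 3.276×10⁷ m.
Circular speed v_c = √(μ/r) = 3488 m/s.
Escape speed v_esc = √(2μ/r) = √2 × v_c = 4933 m/s.
Δv = v_esc − v_c = 1445 m/s = 1.445 km/s.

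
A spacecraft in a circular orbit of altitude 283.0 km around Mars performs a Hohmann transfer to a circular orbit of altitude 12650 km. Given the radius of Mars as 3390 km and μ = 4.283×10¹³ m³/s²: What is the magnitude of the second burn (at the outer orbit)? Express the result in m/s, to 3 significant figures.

r₁ = 3390 + 283.0 = 3673.0 km = 3.6730×10⁶ m.
r₂ = 3390 + 12650 = 16040 km = 1.6040×10⁷ m.
Transfer ellipse a_t = (r₁ + r₂)/2 = 9.856×10⁶ m.
At r₁: circular v_c1 = √(μ/r₁) = 3415 m/s; transfer-periapsis v_p = √[μ(2/r₁ − 1/a_t)] = 4356 m/s.
At r₂: circular v_c2 = √(μ/r₂) = 1634 m/s; transfer-apoapsis v_a = √[μ(2/r₂ − 1/a_t)] = 997.5 m/s.
Δv₂ = v_c2 − v_a = 636.6 m/s.

Δv ≈ 637 m/s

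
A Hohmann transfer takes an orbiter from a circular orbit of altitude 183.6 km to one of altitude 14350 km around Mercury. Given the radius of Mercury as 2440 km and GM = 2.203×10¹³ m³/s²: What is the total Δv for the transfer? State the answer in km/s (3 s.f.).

r₁ = 2440 + 183.6 = 2623.6 km = 2.6236×10⁶ m.
r₂ = 2440 + 14350 = 16790 km = 1.6790×10⁷ m.
Transfer ellipse a_t = (r₁ + r₂)/2 = 9.707×10⁶ m.
At r₁: circular v_c1 = √(μ/r₁) = 2898 m/s; transfer-periherm v_p = √[μ(2/r₁ − 1/a_t)] = 3811 m/s.
Δv₁ = v_p − v_c1 = 913.3 m/s.
At r₂: circular v_c2 = √(μ/r₂) = 1145 m/s; transfer-apoherm v_a = √[μ(2/r₂ − 1/a_t)] = 595.5 m/s.
Δv₂ = v_c2 − v_a = 550.0 m/s.
Total Δv = Δv₁ + Δv₂ = 1463 m/s = 1.463 km/s.

Δv_total ≈ 1.46 km/s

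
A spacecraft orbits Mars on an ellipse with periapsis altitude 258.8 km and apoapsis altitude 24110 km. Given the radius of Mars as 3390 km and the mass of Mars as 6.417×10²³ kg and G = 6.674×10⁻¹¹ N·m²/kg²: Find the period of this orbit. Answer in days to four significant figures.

μ = GM = 6.674×10⁻¹¹ × 6.417×10²³ = 4.283×10¹³ m³/s².
r_p = 3390 + 258.8 = 3648.8 km = 3.6488×10⁶ m.
r_a = 3390 + 24110 = 27500 km = 2.7500×10⁷ m.
Semi-major axis a = (r_p + r_a)/2 = (3648.8 + 27500)/2 = 15574 km = 1.557×10⁷ m.
By Kepler's third law T = 2π√(a³/μ) = 2π × 9.392×10³ = 5.901×10⁴ s.
= 0.683 days.

T ≈ 0.683 days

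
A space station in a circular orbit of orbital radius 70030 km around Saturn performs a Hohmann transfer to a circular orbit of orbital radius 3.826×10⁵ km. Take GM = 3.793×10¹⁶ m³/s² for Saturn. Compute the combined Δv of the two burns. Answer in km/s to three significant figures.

r₁ = 70030 km = 7.003×10⁷ m.
r₂ = 3.826×10⁵ km = 3.826×10⁸ m.
Transfer ellipse a_t = (r₁ + r₂)/2 = 2.263×10⁸ m.
At r₁: circular v_c1 = √(μ/r₁) = 23270 m/s; transfer-perikrone v_p = √[μ(2/r₁ − 1/a_t)] = 30260 m/s.
Δv₁ = v_p − v_c1 = 6987 m/s.
At r₂: circular v_c2 = √(μ/r₂) = 9957 m/s; transfer-apokrone v_a = √[μ(2/r₂ − 1/a_t)] = 5539 m/s.
Δv₂ = v_c2 − v_a = 4418 m/s.
Total Δv = Δv₁ + Δv₂ = 11410 m/s = 11.41 km/s.

Δv_total ≈ 11.4 km/s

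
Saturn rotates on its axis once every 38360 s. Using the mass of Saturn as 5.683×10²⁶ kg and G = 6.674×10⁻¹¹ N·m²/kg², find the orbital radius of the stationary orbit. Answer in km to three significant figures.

r_sync ≈ 1.12×10⁵ km

μ = GM = 6.674×10⁻¹¹ × 5.683×10²⁶ = 3.793×10¹⁶ m³/s².
A synchronous orbit has period T, so by Kepler's third law a = (μT²/4π²)^(1/3).
μT²/4π² = 3.793×10¹⁶ × (3.836×10⁴)² / 39.48 = 1.414×10²⁴ m³.
a = 1.122×10⁸ m = 1.1223×10⁵ km.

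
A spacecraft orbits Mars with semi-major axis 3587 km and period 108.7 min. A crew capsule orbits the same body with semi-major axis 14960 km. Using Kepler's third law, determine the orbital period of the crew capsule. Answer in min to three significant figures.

T₂ ≈ 926 min

Kepler's third law: T² ∝ a³, so T₂ = T₁ (a₂/a₁)^(3/2).
a₂/a₁ = 4.171, (a₂/a₁)^(3/2) = 8.517.
T₂ = 108.7 × 8.517 = 925.8 min.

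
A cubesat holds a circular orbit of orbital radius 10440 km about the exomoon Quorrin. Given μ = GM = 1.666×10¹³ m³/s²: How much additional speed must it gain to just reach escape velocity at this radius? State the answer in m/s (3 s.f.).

r = 10440 km = 1.044×10⁷ m.
Circular speed v_c = √(μ/r) = 1263 m/s.
Escape speed v_esc = √(2μ/r) = √2 × v_c = 1786 m/s.
Δv = v_esc − v_c = 523.3 m/s.

Δv ≈ 523 m/s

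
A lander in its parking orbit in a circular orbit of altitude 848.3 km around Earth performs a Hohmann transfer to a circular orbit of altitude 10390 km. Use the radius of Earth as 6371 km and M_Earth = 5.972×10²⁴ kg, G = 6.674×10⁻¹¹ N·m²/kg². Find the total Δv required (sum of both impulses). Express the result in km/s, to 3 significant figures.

Δv_total ≈ 2.45 km/s

μ = GM = 6.674×10⁻¹¹ × 5.972×10²⁴ = 3.986×10¹⁴ m³/s².
r₁ = 6371 + 848.3 = 7219.3 km = 7.2193×10⁶ m.
r₂ = 6371 + 10390 = 16761 km = 1.6761×10⁷ m.
Transfer ellipse a_t = (r₁ + r₂)/2 = 1.199×10⁷ m.
At r₁: circular v_c1 = √(μ/r₁) = 7430 m/s; transfer-perigee v_p = √[μ(2/r₁ − 1/a_t)] = 8785 m/s.
Δv₁ = v_p − v_c1 = 1355 m/s.
At r₂: circular v_c2 = √(μ/r₂) = 4876 m/s; transfer-apogee v_a = √[μ(2/r₂ − 1/a_t)] = 3784 m/s.
Δv₂ = v_c2 − v_a = 1093 m/s.
Total Δv = Δv₁ + Δv₂ = 2447 m/s = 2.447 km/s.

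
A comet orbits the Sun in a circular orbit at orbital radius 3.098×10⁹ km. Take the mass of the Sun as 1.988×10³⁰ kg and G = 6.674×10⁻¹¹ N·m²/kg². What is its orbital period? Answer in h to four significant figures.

μ = GM = 6.674×10⁻¹¹ × 1.988×10³⁰ = 1.327×10²⁰ m³/s².
r = 3.098×10⁹ km = 3.098×10¹² m.
Kepler's third law: T = 2π√(r³/μ) = 2π√((3.098×10¹²)³ / 1.327×10²⁰).
r³/μ = 2.241×10¹⁷ s², so T = 2π × 4.734×10⁸ = 2.974×10⁹ s.
Converting: 2.974×10⁹ s ÷ 3600 = 8.262×10⁵ h.

T ≈ 826200 h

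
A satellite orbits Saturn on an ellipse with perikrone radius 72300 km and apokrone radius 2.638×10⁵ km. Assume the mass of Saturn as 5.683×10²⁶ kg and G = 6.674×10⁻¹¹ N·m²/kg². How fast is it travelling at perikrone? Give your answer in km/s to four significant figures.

v ≈ 28.70 km/s

μ = GM = 6.674×10⁻¹¹ × 5.683×10²⁶ = 3.793×10¹⁶ m³/s².
Semi-major axis a = (r_p + r_a)/2 = 1.6805×10⁵ km = 1.680×10⁸ m.
Vis-viva: v² = μ(2/r − 1/a) = 3.793×10¹⁶ × (2.766×10⁻⁸ − 5.951×10⁻⁹) = 8.235×10⁸ m²/s².
v = 28700 m/s = 28.70 km/s.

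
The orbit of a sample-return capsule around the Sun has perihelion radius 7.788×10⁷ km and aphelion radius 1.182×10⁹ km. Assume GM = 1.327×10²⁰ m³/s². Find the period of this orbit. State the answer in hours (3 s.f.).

T ≈ 75800 hours

Semi-major axis a = (r_p + r_a)/2 = (7.7880×10⁷ + 1.1820×10⁹)/2 = 6.2994×10⁸ km = 6.299×10¹¹ m.
By Kepler's third law T = 2π√(a³/μ) = 2π × 4.340×10⁷ = 2.727×10⁸ s.
= 75750 hours.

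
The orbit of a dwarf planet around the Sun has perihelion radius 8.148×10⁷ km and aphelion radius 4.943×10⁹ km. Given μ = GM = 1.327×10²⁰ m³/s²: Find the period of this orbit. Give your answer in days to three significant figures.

Semi-major axis a = (r_p + r_a)/2 = (8.1480×10⁷ + 4.9430×10⁹)/2 = 2.5122×10⁹ km = 2.512×10¹² m.
By Kepler's third law T = 2π√(a³/μ) = 2π × 3.457×10⁸ = 2.172×10⁹ s.
= 25140 days.

T ≈ 25100 days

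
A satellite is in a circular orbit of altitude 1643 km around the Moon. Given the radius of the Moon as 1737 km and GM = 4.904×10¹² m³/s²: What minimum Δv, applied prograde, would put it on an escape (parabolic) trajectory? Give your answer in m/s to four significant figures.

r = 1737 + 1643 = 3380.0 km = 3.3800×10⁶ m.
Circular speed v_c = √(μ/r) = 1205 m/s.
Escape speed v_esc = √(2μ/r) = √2 × v_c = 1703 m/s.
Δv = v_esc − v_c = 498.9 m/s.

Δv ≈ 498.9 m/s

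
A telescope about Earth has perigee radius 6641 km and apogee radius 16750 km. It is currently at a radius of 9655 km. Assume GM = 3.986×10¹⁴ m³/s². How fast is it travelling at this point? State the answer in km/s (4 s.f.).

Semi-major axis a = (r_p + r_a)/2 = 11696 km = 1.170×10⁷ m.
Vis-viva: v² = μ(2/r − 1/a) = 3.986×10¹⁴ × (2.071×10⁻⁷ − 8.550×10⁻⁸) = 4.849×10⁷ m²/s².
v = 6963 m/s = 6.963 km/s.

v ≈ 6.963 km/s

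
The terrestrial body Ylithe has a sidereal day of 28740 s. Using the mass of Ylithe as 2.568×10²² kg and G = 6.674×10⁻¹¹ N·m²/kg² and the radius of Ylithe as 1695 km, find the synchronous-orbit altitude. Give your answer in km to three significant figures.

h_sync ≈ 1600 km

μ = GM = 6.674×10⁻¹¹ × 2.568×10²² = 1.714×10¹² m³/s².
A synchronous orbit has period T, so by Kepler's third law a = (μT²/4π²)^(1/3).
μT²/4π² = 1.714×10¹² × (2.874×10⁴)² / 39.48 = 3.586×10¹⁹ m³.
a = 3.298×10⁶ m = 3297.6 km.
Altitude h = a − R = 3297.6 − 1695 = 1602.6 km.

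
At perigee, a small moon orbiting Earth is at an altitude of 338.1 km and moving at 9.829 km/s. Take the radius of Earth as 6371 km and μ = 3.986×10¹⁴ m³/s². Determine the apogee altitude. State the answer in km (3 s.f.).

r_p = 6371 + 338.1 = 6709.1 km = 6.709×10⁶ m.
Specific energy ε = v²/2 − μ/r = -1.111×10⁷ J/kg, so a = −μ/(2ε) = 1.794×10⁷ m.
The apsides satisfy r_p + r_a = 2a, so the apogee radius is 2a − r_p = 2.918×10⁷ m = 29177 km.
Apogee altitude = 29177 − 6371 = 22806 km.

apogee altitude ≈ 22800 km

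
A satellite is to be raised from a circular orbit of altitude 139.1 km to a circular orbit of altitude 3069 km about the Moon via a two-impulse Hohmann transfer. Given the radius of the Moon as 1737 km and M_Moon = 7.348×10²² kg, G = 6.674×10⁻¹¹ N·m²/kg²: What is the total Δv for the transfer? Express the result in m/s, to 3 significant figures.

Δv_total ≈ 576 m/s

μ = GM = 6.674×10⁻¹¹ × 7.348×10²² = 4.904×10¹² m³/s².
r₁ = 1737 + 139.1 = 1876.1 km = 1.8761×10⁶ m.
r₂ = 1737 + 3069 = 4806.0 km = 4.8060×10⁶ m.
Transfer ellipse a_t = (r₁ + r₂)/2 = 3.341×10⁶ m.
At r₁: circular v_c1 = √(μ/r₁) = 1617 m/s; transfer-perilune v_p = √[μ(2/r₁ − 1/a_t)] = 1939 m/s.
Δv₁ = v_p − v_c1 = 322.3 m/s.
At r₂: circular v_c2 = √(μ/r₂) = 1010 m/s; transfer-apolune v_a = √[μ(2/r₂ − 1/a_t)] = 757.0 m/s.
Δv₂ = v_c2 − v_a = 253.2 m/s.
Total Δv = Δv₁ + Δv₂ = 575.5 m/s.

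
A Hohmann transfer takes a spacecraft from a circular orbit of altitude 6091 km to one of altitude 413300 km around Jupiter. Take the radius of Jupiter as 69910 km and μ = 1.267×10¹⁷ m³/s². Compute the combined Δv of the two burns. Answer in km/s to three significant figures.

Δv_total ≈ 20.6 km/s

r₁ = 69910 + 6091 = 76001 km = 7.6001×10⁷ m.
r₂ = 69910 + 413300 = 483210 km = 4.8321×10⁸ m.
Transfer ellipse a_t = (r₁ + r₂)/2 = 2.796×10⁸ m.
At r₁: circular v_c1 = √(μ/r₁) = 40830 m/s; transfer-perijove v_p = √[μ(2/r₁ − 1/a_t)] = 53680 m/s.
Δv₁ = v_p − v_c1 = 12850 m/s.
At r₂: circular v_c2 = √(μ/r₂) = 16190 m/s; transfer-apojove v_a = √[μ(2/r₂ − 1/a_t)] = 8442 m/s.
Δv₂ = v_c2 − v_a = 7751 m/s.
Total Δv = Δv₁ + Δv₂ = 20600 m/s = 20.60 km/s.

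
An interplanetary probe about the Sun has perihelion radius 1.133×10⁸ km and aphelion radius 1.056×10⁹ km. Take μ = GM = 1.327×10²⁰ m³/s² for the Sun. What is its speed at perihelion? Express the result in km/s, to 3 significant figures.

Semi-major axis a = (r_p + r_a)/2 = 5.8465×10⁸ km = 5.846×10¹¹ m.
Vis-viva: v² = μ(2/r − 1/a) = 1.327×10²⁰ × (1.765×10⁻¹¹ − 1.710×10⁻¹²) = 2.115×10⁹ m²/s².
v = 45990 m/s = 45.99 km/s.

v ≈ 46.0 km/s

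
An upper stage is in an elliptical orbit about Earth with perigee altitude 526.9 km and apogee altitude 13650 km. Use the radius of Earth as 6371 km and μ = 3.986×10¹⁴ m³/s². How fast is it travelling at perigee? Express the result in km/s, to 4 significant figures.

r_p = 6371 + 526.9 = 6897.9 km = 6.8979×10⁶ m.
r_a = 6371 + 13650 = 20021 km = 2.0021×10⁷ m.
Semi-major axis a = (r_p + r_a)/2 = 13459 km = 1.346×10⁷ m.
Vis-viva: v² = μ(2/r − 1/a) = 3.986×10¹⁴ × (2.899×10⁻⁷ − 7.430×10⁻⁸) = 8.596×10⁷ m²/s².
v = 9271 m/s = 9.271 km/s.

v ≈ 9.271 km/s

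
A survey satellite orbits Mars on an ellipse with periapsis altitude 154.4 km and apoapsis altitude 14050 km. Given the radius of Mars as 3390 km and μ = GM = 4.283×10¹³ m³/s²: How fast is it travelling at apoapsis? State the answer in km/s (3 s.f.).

v ≈ 0.911 km/s

r_p = 3390 + 154.4 = 3544.4 km = 3.5444×10⁶ m.
r_a = 3390 + 14050 = 17440 km = 1.7440×10⁷ m.
Semi-major axis a = (r_p + r_a)/2 = 10492 km = 1.049×10⁷ m.
Vis-viva: v² = μ(2/r − 1/a) = 4.283×10¹³ × (1.147×10⁻⁷ − 9.531×10⁻⁸) = 8.296×10⁵ m²/s².
v = 910.8 m/s = 0.9108 km/s.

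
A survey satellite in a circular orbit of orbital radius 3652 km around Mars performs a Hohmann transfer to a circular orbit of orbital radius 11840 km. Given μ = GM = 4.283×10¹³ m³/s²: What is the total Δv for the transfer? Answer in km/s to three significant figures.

r₁ = 3652 km = 3.652×10⁶ m.
r₂ = 11840 km = 1.184×10⁷ m.
Transfer ellipse a_t = (r₁ + r₂)/2 = 7.746×10⁶ m.
At r₁: circular v_c1 = √(μ/r₁) = 3425 m/s; transfer-periapsis v_p = √[μ(2/r₁ − 1/a_t)] = 4234 m/s.
Δv₁ = v_p − v_c1 = 809.4 m/s.
At r₂: circular v_c2 = √(μ/r₂) = 1902 m/s; transfer-apoapsis v_a = √[μ(2/r₂ − 1/a_t)] = 1306 m/s.
Δv₂ = v_c2 − v_a = 596.0 m/s.
Total Δv = Δv₁ + Δv₂ = 1405 m/s = 1.405 km/s.

Δv_total ≈ 1.41 km/s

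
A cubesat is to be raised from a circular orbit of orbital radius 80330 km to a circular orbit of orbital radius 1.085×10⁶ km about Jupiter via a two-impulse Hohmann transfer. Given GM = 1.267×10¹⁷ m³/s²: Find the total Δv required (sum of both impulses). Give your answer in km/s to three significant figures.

Δv_total ≈ 21.3 km/s

r₁ = 80330 km = 8.033×10⁷ m.
r₂ = 1.085×10⁶ km = 1.085×10⁹ m.
Transfer ellipse a_t = (r₁ + r₂)/2 = 5.827×10⁸ m.
At r₁: circular v_c1 = √(μ/r₁) = 39710 m/s; transfer-perijove v_p = √[μ(2/r₁ − 1/a_t)] = 54190 m/s.
Δv₁ = v_p − v_c1 = 14480 m/s.
At r₂: circular v_c2 = √(μ/r₂) = 10810 m/s; transfer-apojove v_a = √[μ(2/r₂ − 1/a_t)] = 4012 m/s.
Δv₂ = v_c2 − v_a = 6794 m/s.
Total Δv = Δv₁ + Δv₂ = 21270 m/s = 21.27 km/s.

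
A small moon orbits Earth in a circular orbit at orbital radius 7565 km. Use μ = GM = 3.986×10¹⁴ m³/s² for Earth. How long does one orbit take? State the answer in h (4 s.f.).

r = 7565 km = 7.565×10⁶ m.
Kepler's third law: T = 2π√(r³/μ) = 2π√((7.565×10⁶)³ / 3.986×10¹⁴).
r³/μ = 1.086×10⁶ s², so T = 2π × 1.042×10³ = 6.548×10³ s.
Converting: 6.548×10³ s ÷ 3600 = 1.819 h.

T ≈ 1.819 h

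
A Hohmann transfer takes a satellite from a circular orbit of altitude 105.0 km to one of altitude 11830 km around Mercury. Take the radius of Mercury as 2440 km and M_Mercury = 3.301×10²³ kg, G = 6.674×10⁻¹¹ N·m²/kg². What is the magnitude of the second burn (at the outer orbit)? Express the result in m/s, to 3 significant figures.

μ = GM = 6.674×10⁻¹¹ × 3.301×10²³ = 2.203×10¹³ m³/s².
r₁ = 2440 + 105.0 = 2545.0 km = 2.5450×10⁶ m.
r₂ = 2440 + 11830 = 14270 km = 1.4270×10⁷ m.
Transfer ellipse a_t = (r₁ + r₂)/2 = 8.408×10⁶ m.
At r₁: circular v_c1 = √(μ/r₁) = 2942 m/s; transfer-periherm v_p = √[μ(2/r₁ − 1/a_t)] = 3833 m/s.
At r₂: circular v_c2 = √(μ/r₂) = 1243 m/s; transfer-apoherm v_a = √[μ(2/r₂ − 1/a_t)] = 683.6 m/s.
Δv₂ = v_c2 − v_a = 558.9 m/s.

Δv ≈ 559 m/s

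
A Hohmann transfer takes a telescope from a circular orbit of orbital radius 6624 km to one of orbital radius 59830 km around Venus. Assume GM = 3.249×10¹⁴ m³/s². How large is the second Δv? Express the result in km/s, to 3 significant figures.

Δv ≈ 1.29 km/s

r₁ = 6624 km = 6.624×10⁶ m.
r₂ = 59830 km = 5.983×10⁷ m.
Transfer ellipse a_t = (r₁ + r₂)/2 = 3.323×10⁷ m.
At r₁: circular v_c1 = √(μ/r₁) = 7003 m/s; transfer-periapsis v_p = √[μ(2/r₁ − 1/a_t)] = 9398 m/s.
At r₂: circular v_c2 = √(μ/r₂) = 2330 m/s; transfer-apoapsis v_a = √[μ(2/r₂ − 1/a_t)] = 1040 m/s.
Δv₂ = v_c2 − v_a = 1290 m/s.
= 1.290 km/s.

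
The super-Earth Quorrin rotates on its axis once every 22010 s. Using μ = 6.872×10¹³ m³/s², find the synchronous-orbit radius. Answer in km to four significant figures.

r_sync ≈ 9448 km

A synchronous orbit has period T, so by Kepler's third law a = (μT²/4π²)^(1/3).
μT²/4π² = 6.872×10¹³ × (2.201×10⁴)² / 39.48 = 8.433×10²⁰ m³.
a = 9.448×10⁶ m = 9447.6 km.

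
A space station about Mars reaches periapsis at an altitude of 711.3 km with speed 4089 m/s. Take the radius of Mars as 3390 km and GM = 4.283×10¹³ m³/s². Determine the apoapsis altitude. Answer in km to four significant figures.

r_p = 3390 + 711.3 = 4101.3 km = 4.101×10⁶ m.
Specific energy ε = v²/2 − μ/r = -2.083×10⁶ J/kg, so a = −μ/(2ε) = 1.028×10⁷ m.
The apsides satisfy r_p + r_a = 2a, so the apoapsis radius is 2a − r_p = 1.646×10⁷ m = 16460 km.
Apoapsis altitude = 16460 − 3390 = 13070 km.

apoapsis altitude ≈ 13070 km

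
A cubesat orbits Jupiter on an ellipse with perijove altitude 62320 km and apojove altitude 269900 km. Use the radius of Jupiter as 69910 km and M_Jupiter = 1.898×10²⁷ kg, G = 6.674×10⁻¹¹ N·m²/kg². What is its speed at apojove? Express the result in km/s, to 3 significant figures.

μ = GM = 6.674×10⁻¹¹ × 1.898×10²⁷ = 1.267×10¹⁷ m³/s².
r_p = 69910 + 62320 = 132230 km = 1.3223×10⁸ m.
r_a = 69910 + 269900 = 339810 km = 3.3981×10⁸ m.
Semi-major axis a = (r_p + r_a)/2 = 2.3602×10⁵ km = 2.360×10⁸ m.
Vis-viva: v² = μ(2/r − 1/a) = 1.267×10¹⁷ × (5.886×10⁻⁹ − 4.237×10⁻⁹) = 2.088×10⁸ m²/s².
v = 14450 m/s = 14.45 km/s.

v ≈ 14.5 km/s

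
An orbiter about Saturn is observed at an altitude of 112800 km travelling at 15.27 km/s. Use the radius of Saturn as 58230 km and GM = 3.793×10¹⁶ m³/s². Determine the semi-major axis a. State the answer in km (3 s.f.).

a ≈ 1.80×10⁵ km

r = 58230 + 112800 = 1.7103×10⁵ km = 1.710×10⁸ m.
Vis-viva rearranged: 1/a = 2/r − v²/μ = 1.169×10⁻⁸ − 6.147×10⁻⁹ = 5.546×10⁻⁹ m⁻¹.
a = 1.803×10⁸ m = 1.8030×10⁵ km.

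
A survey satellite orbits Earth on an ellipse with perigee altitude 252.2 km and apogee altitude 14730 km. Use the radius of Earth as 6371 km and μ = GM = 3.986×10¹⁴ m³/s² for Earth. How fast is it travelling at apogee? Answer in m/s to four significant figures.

v ≈ 3004 m/s

r_p = 6371 + 252.2 = 6623.2 km = 6.6232×10⁶ m.
r_a = 6371 + 14730 = 21101 km = 2.1101×10⁷ m.
Semi-major axis a = (r_p + r_a)/2 = 13862 km = 1.386×10⁷ m.
Vis-viva: v² = μ(2/r − 1/a) = 3.986×10¹⁴ × (9.478×10⁻⁸ − 7.214×10⁻⁸) = 9.026×10⁶ m²/s².
v = 3004 m/s.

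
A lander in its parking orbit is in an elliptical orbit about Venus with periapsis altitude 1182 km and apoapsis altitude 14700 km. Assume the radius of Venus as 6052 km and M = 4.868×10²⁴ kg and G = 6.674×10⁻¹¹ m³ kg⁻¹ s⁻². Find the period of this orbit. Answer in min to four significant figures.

μ = GM = 6.674×10⁻¹¹ × 4.868×10²⁴ = 3.249×10¹⁴ m³/s².
r_p = 6052 + 1182 = 7234.0 km = 7.2340×10⁶ m.
r_a = 6052 + 14700 = 20752 km = 2.0752×10⁷ m.
Semi-major axis a = (r_p + r_a)/2 = (7234.0 + 20752)/2 = 13993 km = 1.399×10⁷ m.
By Kepler's third law T = 2π√(a³/μ) = 2π × 2.904×10³ = 1.825×10⁴ s.
= 304.1 min.

T ≈ 304.1 min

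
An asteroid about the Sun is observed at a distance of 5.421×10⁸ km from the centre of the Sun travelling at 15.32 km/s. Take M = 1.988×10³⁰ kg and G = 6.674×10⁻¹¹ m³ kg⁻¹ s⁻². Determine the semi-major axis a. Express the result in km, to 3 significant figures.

a ≈ 5.21×10⁸ km

μ = GM = 6.674×10⁻¹¹ × 1.988×10³⁰ = 1.327×10²⁰ m³/s².
r = 5.421×10¹¹ m.
Specific orbital energy ε = v²/2 − μ/r = (15320)²/2 − 1.327×10²⁰/5.421×10¹¹ = -1.274×10⁸ J/kg.
Since ε = −μ/(2a), a = −μ/(2ε) = 5.207×10¹¹ m = 5.2072×10⁸ km.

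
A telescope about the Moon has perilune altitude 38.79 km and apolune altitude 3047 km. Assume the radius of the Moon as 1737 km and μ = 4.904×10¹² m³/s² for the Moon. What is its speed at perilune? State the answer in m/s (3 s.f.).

v ≈ 2010 m/s

r_p = 1737 + 38.79 = 1775.8 km = 1.7758×10⁶ m.
r_a = 1737 + 3047 = 4784.0 km = 4.7840×10⁶ m.
Semi-major axis a = (r_p + r_a)/2 = 3279.9 km = 3.280×10⁶ m.
Vis-viva: v² = μ(2/r − 1/a) = 4.904×10¹² × (1.126×10⁻⁶ − 3.049×10⁻⁷) = 4.028×10⁶ m²/s².
v = 2007 m/s.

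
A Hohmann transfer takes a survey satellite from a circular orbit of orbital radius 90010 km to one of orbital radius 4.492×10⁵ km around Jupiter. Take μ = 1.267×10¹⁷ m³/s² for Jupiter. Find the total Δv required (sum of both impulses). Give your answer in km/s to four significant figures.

r₁ = 90010 km = 9.001×10⁷ m.
r₂ = 4.492×10⁵ km = 4.492×10⁸ m.
Transfer ellipse a_t = (r₁ + r₂)/2 = 2.696×10⁸ m.
At r₁: circular v_c1 = √(μ/r₁) = 37520 m/s; transfer-perijove v_p = √[μ(2/r₁ − 1/a_t)] = 48430 m/s.
Δv₁ = v_p − v_c1 = 10910 m/s.
At r₂: circular v_c2 = √(μ/r₂) = 16790 m/s; transfer-apojove v_a = √[μ(2/r₂ − 1/a_t)] = 9704 m/s.
Δv₂ = v_c2 − v_a = 7091 m/s.
Total Δv = Δv₁ + Δv₂ = 18000 m/s = 18.00 km/s.

Δv_total ≈ 18.00 km/s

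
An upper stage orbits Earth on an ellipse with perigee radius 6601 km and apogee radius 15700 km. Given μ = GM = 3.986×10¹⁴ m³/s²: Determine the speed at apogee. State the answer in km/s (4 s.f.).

v ≈ 3.877 km/s

Semi-major axis a = (r_p + r_a)/2 = 11150 km = 1.115×10⁷ m.
Vis-viva: v² = μ(2/r − 1/a) = 3.986×10¹⁴ × (1.274×10⁻⁷ − 8.968×10⁻⁸) = 1.503×10⁷ m²/s².
v = 3877 m/s = 3.877 km/s.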